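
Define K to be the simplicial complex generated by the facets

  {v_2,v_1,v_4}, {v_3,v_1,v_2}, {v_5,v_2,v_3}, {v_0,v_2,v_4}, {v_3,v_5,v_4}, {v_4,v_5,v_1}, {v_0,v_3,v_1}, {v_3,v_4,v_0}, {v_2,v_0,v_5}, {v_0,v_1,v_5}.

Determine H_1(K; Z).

H_1 ≅ Z_2.

K has 6 vertices, 15 edges, 10 triangles.
rank ∂_1 = 5, rank ∂_2 = 10 ⇒ b_1 = 15 − 5 − 10 = 0; ∂_2 has invariant factor(s) [2] giving torsion. So H_1 = Z_2.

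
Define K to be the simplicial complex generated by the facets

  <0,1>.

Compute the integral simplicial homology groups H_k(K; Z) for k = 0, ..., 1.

We work with the vertex ordering 0 < 1. The simplices of K, each written with vertices in increasing order, are:

  0-simplices (2): [0], [1]
  1-simplices (1): [0,1]

so the chain groups are C_0 ≅ Z^2, C_1 ≅ Z^1.

The boundary map ∂_1: C_1 → C_0 sends each edge [p,q] (with p < q) to q − p. For instance
  ∂[0,1] = [1] − [0].
The 2×1 boundary matrix has rank 1 and Smith normal form diag(1).

Reading off H_k = ker ∂_k / im ∂_{k+1}:

  H_0: rank C_0 − rank ∂_1 = 2 − 1 = 1, and the invariant factors of ∂_1 are all 1, so H_0 = Z.
  H_1: rank ker ∂_1 − rank ∂_2 = (1 − 1) − 0 = 0, and there is no ∂_2, so H_1 = 0.

As a check, the Euler characteristic is 2 − 1 = 1, which agrees with 1 − 0 = 1.

H_0 = Z,  H_1 = 0.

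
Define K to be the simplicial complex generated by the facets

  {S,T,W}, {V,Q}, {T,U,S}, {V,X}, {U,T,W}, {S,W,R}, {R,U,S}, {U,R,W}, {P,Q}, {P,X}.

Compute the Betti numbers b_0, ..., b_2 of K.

b_0 = 2, b_1 = 1, b_2 = 1.

Fix the vertex order P < Q < R < S < T < U < V < W < X and write every simplex with vertices in increasing order. Then dim K = 2 and the simplices of K are:

  0-simplices (9): P, Q, R, S, T, U, V, W, X
  1-simplices (13): PQ, PX, QV, RS, RU, RW, ST, SU, SW, TU, TW, UW, VX
  2-simplices (6): RSU, RSW, RUW, STU, STW, TUW

so the chain groups are C_0 ≅ Z^9, C_1 ≅ Z^13, C_2 ≅ Z^6.

The boundary map ∂_1: C_1 → C_0 sends each edge [p,q] (with p < q) to q − p. For instance
  ∂ST = T − S.
The 9×13 boundary matrix has rank 7 and Smith normal form diag(1,1,1,1,1,1,1).

∂_2: C_2 → C_1 maps a triangle to the signed sum of its edges. For instance
  ∂TUW = UW − TW + TU,
  ∂RUW = UW − RW + RU.
The resulting 13×6 matrix has rank 5, and its Smith normal form has invariant factors (1,1,1,1,1).

From H_k ≅ ker(∂_k) / im(∂_{k+1}) we obtain:

  H_0: rank C_0 − rank ∂_1 = 9 − 7 = 2, and the invariant factors of ∂_1 are all 1, so H_0 ≅ Z^2.
  H_1: rank ker ∂_1 − rank ∂_2 = (13 − 7) − 5 = 1, and the invariant factors of ∂_2 are all 1, so H_1 ≅ Z.
  H_2: rank ker ∂_2 − rank ∂_3 = (6 − 5) − 0 = 1, and there is no ∂_3, so H_2 ≅ Z.

Hence the Betti numbers are b_0 = 2, b_1 = 1, b_2 = 1.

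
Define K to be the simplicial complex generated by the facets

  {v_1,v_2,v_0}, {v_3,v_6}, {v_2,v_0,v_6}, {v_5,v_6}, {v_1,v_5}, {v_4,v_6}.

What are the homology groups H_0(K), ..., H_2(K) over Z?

We work with the vertex ordering v_0 < v_1 < v_2 < v_3 < v_4 < v_5 < v_6. The simplices of K, each written with vertices in increasing order, are:

  0-simplices (7): [v_0], [v_1], [v_2], [v_3], [v_4], [v_5], [v_6]
  1-simplices (9): [v_0,v_1], [v_0,v_2], [v_0,v_6], [v_1,v_2], [v_1,v_5], [v_2,v_6], [v_3,v_6], [v_4,v_6], [v_5,v_6]
  2-simplices (2): [v_0,v_1,v_2], [v_0,v_2,v_6]

giving chain groups C_0 ≅ Z^7, C_1 ≅ Z^9, C_2 ≅ Z^2.

Boundary ∂_1: C_1 → C_0 is given by ∂[p,q] = [q] − [p]. For instance
  ∂[v_1,v_2] = [v_2] − [v_1].
The resulting 7×9 matrix has rank 6, and its Smith normal form has invariant factors (1,1,1,1,1,1).

∂_2: C_2 → C_1 acts by ∂[p,q,r] = [q,r] − [p,r] + [p,q]. For instance
  ∂[v_0,v_1,v_2] = [v_1,v_2] − [v_0,v_2] + [v_0,v_1],
  ∂[v_0,v_2,v_6] = [v_2,v_6] − [v_0,v_6] + [v_0,v_2].
The 9×2 boundary matrix has rank 2 and Smith normal form diag(1,1).

Now H_k = ker ∂_k / im ∂_{k+1}, so:

  H_0: rank C_0 − rank ∂_1 = 7 − 6 = 1, and the invariant factors of ∂_1 are all 1, so H_0 ≅ Z.
  H_1: rank ker ∂_1 − rank ∂_2 = (9 − 6) − 2 = 1, and the invariant factors of ∂_2 are all 1, so H_1 ≅ Z.
  H_2: rank ker ∂_2 − rank ∂_3 = (2 − 2) − 0 = 0, and there is no ∂_3, so H_2 ≅ 0.

As a check, the Euler characteristic is 7 − 9 + 2 = 0, which agrees with 1 − 1 + 0 = 0.

H_0 = Z,  H_1 = Z,  H_2 = 0.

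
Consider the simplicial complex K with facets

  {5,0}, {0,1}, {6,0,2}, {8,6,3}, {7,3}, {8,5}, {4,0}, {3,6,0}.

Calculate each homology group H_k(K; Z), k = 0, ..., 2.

H_0 ≅ Z,  H_1 ≅ Z,  H_2 = 0.

We work with the vertex ordering 0 < 1 < 2 < 3 < 4 < 5 < 6 < 7 < 8. The simplices of K, each written with vertices in increasing order, are:

  0-simplices (9): [0], [1], [2], [3], [4], [5], [6], [7], [8]
  1-simplices (12): [0,1], [0,2], [0,3], [0,4], [0,5], [0,6], [2,6], [3,6], [3,7], [3,8], [5,8], [6,8]
  2-simplices (3): [0,2,6], [0,3,6], [3,6,8]

Hence C_0 ≅ Z^9, C_1 ≅ Z^12, C_2 ≅ Z^3.

The boundary map ∂_1: C_1 → C_0 is given by ∂[p,q] = [q] − [p].
The resulting 9×12 matrix has rank 8, and its Smith normal form has invariant factors (1,1,1,1,1,1,1,1).

∂_2: C_2 → C_1 sends each 2-simplex [p,q,r] to [q,r] − [p,r] + [p,q]. For instance
  ∂[0,3,6] = [3,6] − [0,6] + [0,3],
  ∂[3,6,8] = [6,8] − [3,8] + [3,6].
The resulting 12×3 matrix has rank 3, and its Smith normal form has invariant factors (1,1,1).

Computing H_k = (kernel of ∂_k) / (image of ∂_{k+1}):

  H_0: rank C_0 − rank ∂_1 = 9 − 8 = 1, and the invariant factors of ∂_1 are all 1, so H_0 ≅ Z.
  H_1: rank ker ∂_1 − rank ∂_2 = (12 − 8) − 3 = 1, and the invariant factors of ∂_2 are all 1, so H_1 ≅ Z.
  H_2: rank ker ∂_2 − rank ∂_3 = (3 − 3) − 0 = 0, and there is no ∂_3, so H_2 ≅ 0.

As a check, the Euler characteristic is 9 − 12 + 3 = 0, which agrees with 1 − 1 + 0 = 0.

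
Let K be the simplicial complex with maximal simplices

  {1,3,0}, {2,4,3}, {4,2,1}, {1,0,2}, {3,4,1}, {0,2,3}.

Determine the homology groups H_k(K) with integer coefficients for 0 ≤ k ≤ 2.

H_0 = Z,  H_1 = 0,  H_2 = Z.

K has 5 vertices, 9 edges, 6 triangles.
rank ∂_0 = 0, rank ∂_1 = 4 ⇒ b_0 = 5 − 0 − 4 = 1; all invariant factors of ∂_1 are 1 so no torsion. So H_0 = Z.
rank ∂_1 = 4, rank ∂_2 = 5 ⇒ b_1 = 9 − 4 − 5 = 0; all invariant factors of ∂_2 are 1 so no torsion. So H_1 = 0.
rank ∂_2 = 5, rank ∂_3 = 0 ⇒ b_2 = 6 − 5 − 0 = 1. So H_2 = Z.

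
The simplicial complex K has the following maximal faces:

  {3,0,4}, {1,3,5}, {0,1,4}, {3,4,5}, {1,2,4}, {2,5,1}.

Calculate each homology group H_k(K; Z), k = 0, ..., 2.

Order the vertices as 0 < 1 < 2 < 3 < 4 < 5. Listing each simplex with vertices in this order, K has dimension 2 with simplices:

  0-simplices (6): [0], [1], [2], [3], [4], [5]
  1-simplices (12): [0,1], [0,3], [0,4], [1,2], [1,3], [1,4], [1,5], [2,4], [2,5], [3,4], [3,5], [4,5]
  2-simplices (6): [0,1,4], [0,3,4], [1,2,4], [1,2,5], [1,3,5], [3,4,5]

so the chain groups are C_0 ≅ Z^6, C_1 ≅ Z^12, C_2 ≅ Z^6.

The boundary map ∂_1: C_1 → C_0 sends each edge [p,q] (with p < q) to q − p. For instance
  ∂[2,4] = [4] − [2].
The 6×12 boundary matrix has rank 5 and Smith normal form diag(1,1,1,1,1).

The boundary map ∂_2: C_2 → C_1 sends each 2-simplex [p,q,r] to [q,r] − [p,r] + [p,q]. For instance
  ∂[1,3,5] = [3,5] − [1,5] + [1,3],
  ∂[1,2,5] = [2,5] − [1,5] + [1,2].
The resulting 12×6 matrix has rank 6, and its Smith normal form has invariant factors (1,1,1,1,1,1).

Now H_k = ker ∂_k / im ∂_{k+1}, so:

  H_0: rank C_0 − rank ∂_1 = 6 − 5 = 1, and the invariant factors of ∂_1 are all 1, so H_0 ≅ Z.
  H_1: rank ker ∂_1 − rank ∂_2 = (12 − 5) − 6 = 1, and the invariant factors of ∂_2 are all 1, so H_1 ≅ Z.
  H_2: rank ker ∂_2 − rank ∂_3 = (6 − 6) − 0 = 0, and there is no ∂_3, so H_2 ≅ 0.

As a check, the Euler characteristic is 6 − 12 + 6 = 0, which agrees with 1 − 1 + 0 = 0.

H_0 ≅ Z,  H_1 ≅ Z,  H_2 = 0.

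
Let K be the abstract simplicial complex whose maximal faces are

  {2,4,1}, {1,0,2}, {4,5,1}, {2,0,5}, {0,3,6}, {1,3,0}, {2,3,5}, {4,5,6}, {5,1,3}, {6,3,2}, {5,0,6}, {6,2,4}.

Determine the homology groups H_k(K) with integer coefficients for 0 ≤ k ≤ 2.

H_0 ≅ Z,  H_1 ≅ Z/2Z,  H_2 = 0.

Order the vertices as 0 < 1 < 2 < 3 < 4 < 5 < 6. Listing each simplex with vertices in this order, K has dimension 2 with simplices:

  0-simplices (7): [0], [1], [2], [3], [4], [5], [6]
  1-simplices (18): [0,1], [0,2], [0,3], [0,5], [0,6], [1,2], [1,3], [1,4], [1,5], [2,3], [2,4], [2,5], [2,6], [3,5], [3,6], [4,5], [4,6], [5,6]
  2-simplices (12): [0,1,2], [0,1,3], [0,2,5], [0,3,6], [0,5,6], [1,2,4], [1,3,5], [1,4,5], [2,3,5], [2,3,6], [2,4,6], [4,5,6]

giving chain groups C_0 ≅ Z^7, C_1 ≅ Z^18, C_2 ≅ Z^12.

∂_1: C_1 → C_0 sends each edge [p,q] (with p < q) to q − p. For instance
  ∂[0,2] = [2] − [0].
The 7×18 boundary matrix has rank 6 and Smith normal form diag(1,1,1,1,1,1).

The boundary map ∂_2: C_2 → C_1 maps a triangle to the signed sum of its edges. For instance
  ∂[1,4,5] = [4,5] − [1,5] + [1,4],
  ∂[1,3,5] = [3,5] − [1,5] + [1,3].
This gives a 18×12 integer matrix of rank 12; reducing to Smith normal form yields diagonal entries (1,1,1,1,1,1,1,1,1,1,1,2).

Computing H_k = (kernel of ∂_k) / (image of ∂_{k+1}):

  H_0: rank C_0 − rank ∂_1 = 7 − 6 = 1, and the invariant factors of ∂_1 are all 1, so H_0 ≅ Z.
  H_1: rank ker ∂_1 − rank ∂_2 = (18 − 6) − 12 = 0, and ∂_2 has invariant factor 2 > 1, so H_1 ≅ Z/2Z.
  H_2: rank ker ∂_2 − rank ∂_3 = (12 − 12) − 0 = 0, and there is no ∂_3, so H_2 ≅ 0.

As a check, the Euler characteristic is 7 − 18 + 12 = 1, which agrees with 1 − 0 + 0 = 1.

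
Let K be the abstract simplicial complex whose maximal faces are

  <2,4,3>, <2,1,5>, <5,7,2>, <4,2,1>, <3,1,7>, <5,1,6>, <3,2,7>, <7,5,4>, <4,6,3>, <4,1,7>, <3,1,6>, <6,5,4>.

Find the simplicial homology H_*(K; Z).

Fix the vertex order 1 < 2 < 3 < 4 < 5 < 6 < 7 and write every simplex with vertices in increasing order. Then dim K = 2 and the simplices of K are:

  0-simplices (7): [1], [2], [3], [4], [5], [6], [7]
  1-simplices (18): [1,2], [1,3], [1,4], [1,5], [1,6], [1,7], [2,3], [2,4], [2,5], [2,7], [3,4], [3,6], [3,7], [4,5], [4,6], [4,7], [5,6], [5,7]
  2-simplices (12): [1,2,4], [1,2,5], [1,3,6], [1,3,7], [1,4,7], [1,5,6], [2,3,4], [2,3,7], [2,5,7], [3,4,6], [4,5,6], [4,5,7]

giving chain groups C_0 ≅ Z^7, C_1 ≅ Z^18, C_2 ≅ Z^12.

The boundary map ∂_1: C_1 → C_0 sends each edge [p,q] (with p < q) to q − p.
The resulting 7×18 matrix has rank 6, and its Smith normal form has invariant factors (1,1,1,1,1,1).

∂_2: C_2 → C_1 sends each 2-simplex [p,q,r] to [q,r] − [p,r] + [p,q]. For instance
  ∂[1,2,4] = [2,4] − [1,4] + [1,2],
  ∂[4,5,6] = [5,6] − [4,6] + [4,5].
This gives a 18×12 integer matrix of rank 12; reducing to Smith normal form yields diagonal entries (1,1,1,1,1,1,1,1,1,1,1,2).

From H_k ≅ ker(∂_k) / im(∂_{k+1}) we obtain:

  H_0: rank C_0 − rank ∂_1 = 7 − 6 = 1, and the invariant factors of ∂_1 are all 1, so H_0 = Z.
  H_1: rank ker ∂_1 − rank ∂_2 = (18 − 6) − 12 = 0, and ∂_2 has invariant factor 2 > 1, so H_1 = Z/2Z.
  H_2: rank ker ∂_2 − rank ∂_3 = (12 − 12) − 0 = 0, and there is no ∂_3, so H_2 = 0.

H_0 = Z,  H_1 = Z/2Z,  H_2 = 0.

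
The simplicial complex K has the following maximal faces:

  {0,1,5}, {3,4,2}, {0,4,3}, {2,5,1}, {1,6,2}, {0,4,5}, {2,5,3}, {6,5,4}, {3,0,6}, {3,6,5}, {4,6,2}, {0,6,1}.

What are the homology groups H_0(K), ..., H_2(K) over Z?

We work with the vertex ordering 0 < 1 < 2 < 3 < 4 < 5 < 6. The simplices of K, each written with vertices in increasing order, are:

  0-simplices (7): [0], [1], [2], [3], [4], [5], [6]
  1-simplices (18): [0,1], [0,3], [0,4], [0,5], [0,6], [1,2], [1,5], [1,6], [2,3], [2,4], [2,5], [2,6], [3,4], [3,5], [3,6], [4,5], [4,6], [5,6]
  2-simplices (12): [0,1,5], [0,1,6], [0,3,4], [0,3,6], [0,4,5], [1,2,5], [1,2,6], [2,3,4], [2,3,5], [2,4,6], [3,5,6], [4,5,6]

giving chain groups C_0 ≅ Z^7, C_1 ≅ Z^18, C_2 ≅ Z^12.

Boundary ∂_1: C_1 → C_0 is given by ∂[p,q] = [q] − [p]. For instance
  ∂[4,6] = [6] − [4].
The resulting 7×18 matrix has rank 6, and its Smith normal form has invariant factors (1,1,1,1,1,1).

Boundary ∂_2: C_2 → C_1 acts by ∂[p,q,r] = [q,r] − [p,r] + [p,q]. For instance
  ∂[0,3,4] = [3,4] − [0,4] + [0,3],
  ∂[0,3,6] = [3,6] − [0,6] + [0,3].
The resulting 18×12 matrix has rank 12, and its Smith normal form has invariant factors (1,1,1,1,1,1,1,1,1,1,1,2).

Computing H_k = (kernel of ∂_k) / (image of ∂_{k+1}):

  H_0: rank C_0 − rank ∂_1 = 7 − 6 = 1, and the invariant factors of ∂_1 are all 1, so H_0 ≅ Z.
  H_1: rank ker ∂_1 − rank ∂_2 = (18 − 6) − 12 = 0, and ∂_2 has invariant factor 2 > 1, so H_1 ≅ Z/2.
  H_2: rank ker ∂_2 − rank ∂_3 = (12 − 12) − 0 = 0, and there is no ∂_3, so H_2 ≅ 0.

H_0 ≅ Z,  H_1 ≅ Z/2,  H_2 = 0.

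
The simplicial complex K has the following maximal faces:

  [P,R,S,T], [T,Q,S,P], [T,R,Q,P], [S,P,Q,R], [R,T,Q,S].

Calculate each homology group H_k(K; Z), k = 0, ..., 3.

H_0 = Z,  H_1 = 0,  H_2 = 0,  H_3 = Z.

Order the vertices as P < Q < R < S < T. Listing each simplex with vertices in this order, K has dimension 3 with simplices:

  0-simplices (5): P, Q, R, S, T
  1-simplices (10): PQ, PR, PS, PT, QR, QS, QT, RS, RT, ST
  2-simplices (10): PQR, PQS, PQT, PRS, PRT, PST, QRS, QRT, QST, RST
  3-simplices (5): PQRS, PQRT, PQST, PRST, QRST

giving chain groups C_0 ≅ Z^5, C_1 ≅ Z^10, C_2 ≅ Z^10, C_3 ≅ Z^5.

The boundary map ∂_1: C_1 → C_0 is given by ∂[p,q] = [q] − [p]. For instance
  ∂QT = T − Q.
The resulting 5×10 matrix has rank 4, and its Smith normal form has invariant factors (1,1,1,1).

∂_2: C_2 → C_1 sends each 2-simplex [p,q,r] to [q,r] − [p,r] + [p,q]. For instance
  ∂PQS = QS − PS + PQ,
  ∂QST = ST − QT + QS.
The 10×10 boundary matrix has rank 6 and Smith normal form diag(1,1,1,1,1,1).

The boundary map ∂_3: C_3 → C_2 sends each 3-simplex σ to the alternating sum Σ_i (−1)^i (σ with its i-th vertex removed). For instance
  ∂QRST = RST − QST + QRT − QRS,
  ∂PQST = QST − PST + PQT − PQS.
This gives a 10×5 integer matrix of rank 4; reducing to Smith normal form yields diagonal entries (1,1,1,1).

Computing H_k = (kernel of ∂_k) / (image of ∂_{k+1}):

  H_0: rank C_0 − rank ∂_1 = 5 − 4 = 1, and the invariant factors of ∂_1 are all 1, so H_0 ≅ Z.
  H_1: rank ker ∂_1 − rank ∂_2 = (10 − 4) − 6 = 0, and the invariant factors of ∂_2 are all 1, so H_1 ≅ 0.
  H_2: rank ker ∂_2 − rank ∂_3 = (10 − 6) − 4 = 0, and the invariant factors of ∂_3 are all 1, so H_2 ≅ 0.
  H_3: rank ker ∂_3 − rank ∂_4 = (5 − 4) − 0 = 1, and there is no ∂_4, so H_3 ≅ Z.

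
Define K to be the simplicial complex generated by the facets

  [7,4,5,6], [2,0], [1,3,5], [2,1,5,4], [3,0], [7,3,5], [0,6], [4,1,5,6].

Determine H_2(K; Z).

H_2 = 0.

Take the total order 0 < 1 < 2 < 3 < 4 < 5 < 6 < 7 on the vertex set. Then K (dimension 3) consists of the simplices:

  0-simplices (8): [0], [1], [2], [3], [4], [5], [6], [7]
  1-simplices (18): [0,2], [0,3], [0,6], [1,2], [1,3], [1,4], [1,5], [1,6], [2,4], [2,5], [3,5], [3,7], [4,5], [4,6], [4,7], [5,6], [5,7], [6,7]
  2-simplices (12): [1,2,4], [1,2,5], [1,3,5], [1,4,5], [1,4,6], [1,5,6], [2,4,5], [3,5,7], [4,5,6], [4,5,7], [4,6,7], [5,6,7]
  3-simplices (3): [1,2,4,5], [1,4,5,6], [4,5,6,7]

so the chain groups are C_0 ≅ Z^8, C_1 ≅ Z^18, C_2 ≅ Z^12, C_3 ≅ Z^3.

∂_1: C_1 → C_0 is given by ∂[p,q] = [q] − [p].
The resulting 8×18 matrix has rank 7, and its Smith normal form has invariant factors (1,1,1,1,1,1,1).

Boundary ∂_2: C_2 → C_1 maps a triangle to the signed sum of its edges. For instance
  ∂[4,6,7] = [6,7] − [4,7] + [4,6],
  ∂[4,5,6] = [5,6] − [4,6] + [4,5].
This gives a 18×12 integer matrix of rank 9; reducing to Smith normal form yields diagonal entries (1,1,1,1,1,1,1,1,1).

∂_3: C_3 → C_2 sends each 3-simplex σ to the alternating sum Σ_i (−1)^i (σ with its i-th vertex removed). For instance
  ∂[1,2,4,5] = [2,4,5] − [1,4,5] + [1,2,5] − [1,2,4],
  ∂[1,4,5,6] = [4,5,6] − [1,5,6] + [1,4,6] − [1,4,5].
The resulting 12×3 matrix has rank 3, and its Smith normal form has invariant factors (1,1,1).

Computing H_k = (kernel of ∂_k) / (image of ∂_{k+1}):

  H_2: rank ker ∂_2 − rank ∂_3 = (12 − 9) − 3 = 0, and the invariant factors of ∂_3 are all 1, so H_2 = 0.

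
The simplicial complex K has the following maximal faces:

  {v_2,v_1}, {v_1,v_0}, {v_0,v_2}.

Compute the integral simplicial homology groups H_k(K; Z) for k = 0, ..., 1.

Order the vertices as v_0 < v_1 < v_2. Listing each simplex with vertices in this order, K has dimension 1 with simplices:

  0-simplices (3): [v_0], [v_1], [v_2]
  1-simplices (3): [v_0,v_1], [v_0,v_2], [v_1,v_2]

giving chain groups C_0 ≅ Z^3, C_1 ≅ Z^3.

The boundary map ∂_1: C_1 → C_0 is given by ∂[p,q] = [q] − [p]. For instance
  ∂[v_1,v_2] = [v_2] − [v_1].
The resulting 3×3 matrix has rank 2, and its Smith normal form has invariant factors (1,1).

Computing H_k = (kernel of ∂_k) / (image of ∂_{k+1}):

  H_0: rank C_0 − rank ∂_1 = 3 − 2 = 1, and the invariant factors of ∂_1 are all 1, so H_0 ≅ Z.
  H_1: rank ker ∂_1 − rank ∂_2 = (3 − 2) − 0 = 1, and there is no ∂_2, so H_1 ≅ Z.

As a check, the Euler characteristic is 3 − 3 = 0, which agrees with 1 − 1 = 0.
(K is a triangulation of the circle S^1.)

H_0 = Z,  H_1 = Z.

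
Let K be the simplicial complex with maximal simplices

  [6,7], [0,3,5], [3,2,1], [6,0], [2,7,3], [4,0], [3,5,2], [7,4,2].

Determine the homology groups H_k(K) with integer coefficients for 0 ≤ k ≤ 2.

We work with the vertex ordering 0 < 1 < 2 < 3 < 4 < 5 < 6 < 7. The simplices of K, each written with vertices in increasing order, are:

  0-simplices (8): [0], [1], [2], [3], [4], [5], [6], [7]
  1-simplices (14): [0,3], [0,4], [0,5], [0,6], [1,2], [1,3], [2,3], [2,4], [2,5], [2,7], [3,5], [3,7], [4,7], [6,7]
  2-simplices (5): [0,3,5], [1,2,3], [2,3,5], [2,3,7], [2,4,7]

Hence C_0 ≅ Z^8, C_1 ≅ Z^14, C_2 ≅ Z^5.

∂_1: C_1 → C_0 sends each edge [p,q] (with p < q) to q − p. For instance
  ∂[0,3] = [3] − [0].
The 8×14 boundary matrix has rank 7 and Smith normal form diag(1,1,1,1,1,1,1).

∂_2: C_2 → C_1 maps a triangle to the signed sum of its edges. For instance
  ∂[2,4,7] = [4,7] − [2,7] + [2,4],
  ∂[1,2,3] = [2,3] − [1,3] + [1,2].
As a 14×5 matrix over Z this has rank 5, with invariant factors (1,1,1,1,1).

Computing H_k = (kernel of ∂_k) / (image of ∂_{k+1}):

  H_0: rank C_0 − rank ∂_1 = 8 − 7 = 1, and the invariant factors of ∂_1 are all 1, so H_0 ≅ Z.
  H_1: rank ker ∂_1 − rank ∂_2 = (14 − 7) − 5 = 2, and the invariant factors of ∂_2 are all 1, so H_1 ≅ Z^2.
  H_2: rank ker ∂_2 − rank ∂_3 = (5 − 5) − 0 = 0, and there is no ∂_3, so H_2 ≅ 0.

As a check, the Euler characteristic is 8 − 14 + 5 = -1, which agrees with 1 − 2 + 0 = -1.

H_0 ≅ Z,  H_1 ≅ Z^2,  H_2 = 0.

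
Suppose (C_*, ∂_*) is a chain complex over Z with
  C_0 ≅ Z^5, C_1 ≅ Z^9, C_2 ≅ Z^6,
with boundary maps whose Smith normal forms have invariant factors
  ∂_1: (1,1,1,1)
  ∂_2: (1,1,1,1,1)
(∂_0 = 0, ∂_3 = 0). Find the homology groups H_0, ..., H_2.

H_0: b_0 = 5 − 0 − 4 = 1; torsion from ∂_1 factors > 1: none. So H_0 ≅ Z.
H_1: b_1 = 9 − 4 − 5 = 0; torsion from ∂_2 factors > 1: none. So H_1 ≅ 0.
H_2: b_2 = 6 − 5 − 0 = 1; torsion from ∂_3 factors > 1: none. So H_2 ≅ Z.

H_0 ≅ Z,  H_1 = 0,  H_2 ≅ Z.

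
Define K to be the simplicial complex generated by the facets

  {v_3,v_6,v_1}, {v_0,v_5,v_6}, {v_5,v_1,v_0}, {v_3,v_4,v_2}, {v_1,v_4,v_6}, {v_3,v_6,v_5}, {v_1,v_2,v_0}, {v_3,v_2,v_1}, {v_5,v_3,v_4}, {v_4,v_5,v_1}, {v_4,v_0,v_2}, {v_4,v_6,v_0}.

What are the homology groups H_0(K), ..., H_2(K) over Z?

H_0 ≅ Z,  H_1 ≅ Z/2,  H_2 = 0.

Fix the vertex order v_0 < v_1 < v_2 < v_3 < v_4 < v_5 < v_6 and write every simplex with vertices in increasing order. Then dim K = 2 and the simplices of K are:

  0-simplices (7): [v_0], [v_1], [v_2], [v_3], [v_4], [v_5], [v_6]
  1-simplices (18): (18 of them)
  2-simplices (12): (12 of them)

giving chain groups C_0 ≅ Z^7, C_1 ≅ Z^18, C_2 ≅ Z^12.

Boundary ∂_1: C_1 → C_0 maps an edge to its endpoints' difference, ∂[p,q] = q − p. For instance
  ∂[v_0,v_2] = [v_2] − [v_0].
As a 7×18 matrix over Z this has rank 6, with invariant factors (1,1,1,1,1,1).

Boundary ∂_2: C_2 → C_1 acts by ∂[p,q,r] = [q,r] − [p,r] + [p,q]. For instance
  ∂[v_0,v_5,v_6] = [v_5,v_6] − [v_0,v_6] + [v_0,v_5],
  ∂[v_1,v_4,v_6] = [v_4,v_6] − [v_1,v_6] + [v_1,v_4].
As a 18×12 matrix over Z this has rank 12, with invariant factors (1,1,1,1,1,1,1,1,1,1,1,2).

Now H_k = ker ∂_k / im ∂_{k+1}, so:

  H_0: rank C_0 − rank ∂_1 = 7 − 6 = 1, and the invariant factors of ∂_1 are all 1, so H_0 = Z.
  H_1: rank ker ∂_1 − rank ∂_2 = (18 − 6) − 12 = 0, and ∂_2 has invariant factor 2 > 1, so H_1 = Z/2.
  H_2: rank ker ∂_2 − rank ∂_3 = (12 − 12) − 0 = 0, and there is no ∂_3, so H_2 = 0.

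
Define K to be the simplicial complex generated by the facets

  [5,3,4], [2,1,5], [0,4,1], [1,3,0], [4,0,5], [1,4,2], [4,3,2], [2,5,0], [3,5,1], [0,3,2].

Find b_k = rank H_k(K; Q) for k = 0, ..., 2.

We work with the vertex ordering 0 < 1 < 2 < 3 < 4 < 5. The simplices of K, each written with vertices in increasing order, are:

  0-simplices (6): [0], [1], [2], [3], [4], [5]
  1-simplices (15): [0,1], [0,2], [0,3], [0,4], [0,5], [1,2], [1,3], [1,4], [1,5], [2,3], [2,4], [2,5], [3,4], [3,5], [4,5]
  2-simplices (10): [0,1,3], [0,1,4], [0,2,3], [0,2,5], [0,4,5], [1,2,4], [1,2,5], [1,3,5], [2,3,4], [3,4,5]

giving chain groups C_0 ≅ Z^6, C_1 ≅ Z^15, C_2 ≅ Z^10.

The boundary map ∂_1: C_1 → C_0 is given by ∂[p,q] = [q] − [p].
This gives a 6×15 integer matrix of rank 5; reducing to Smith normal form yields diagonal entries (1,1,1,1,1).

The boundary map ∂_2: C_2 → C_1 maps a triangle to the signed sum of its edges. For instance
  ∂[1,3,5] = [3,5] − [1,5] + [1,3],
  ∂[0,1,4] = [1,4] − [0,4] + [0,1].
The 15×10 boundary matrix has rank 10 and Smith normal form diag(1,1,1,1,1,1,1,1,1,2).

Computing H_k = (kernel of ∂_k) / (image of ∂_{k+1}):

  H_0: rank C_0 − rank ∂_1 = 6 − 5 = 1, and the invariant factors of ∂_1 are all 1, so H_0 ≅ Z.
  H_1: rank ker ∂_1 − rank ∂_2 = (15 − 5) − 10 = 0, and ∂_2 has invariant factor 2 > 1, so H_1 ≅ Z_2.
  H_2: rank ker ∂_2 − rank ∂_3 = (10 − 10) − 0 = 0, and there is no ∂_3, so H_2 ≅ 0.

Hence the Betti numbers are b_0 = 1, b_1 = 0, b_2 = 0.

b_0 = 1, b_1 = 0, b_2 = 0.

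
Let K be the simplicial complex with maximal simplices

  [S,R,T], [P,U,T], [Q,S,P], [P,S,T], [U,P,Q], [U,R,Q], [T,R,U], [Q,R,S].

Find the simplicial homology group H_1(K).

Fix the vertex order P < Q < R < S < T < U and write every simplex with vertices in increasing order. Then dim K = 2 and the simplices of K are:

  0-simplices (6): P, Q, R, S, T, U
  1-simplices (12): PQ, PS, PT, PU, QR, QS, QU, RS, RT, RU, ST, TU
  2-simplices (8): PQS, PQU, PST, PTU, QRS, QRU, RST, RTU

Hence C_0 ≅ Z^6, C_1 ≅ Z^12, C_2 ≅ Z^8.

∂_1: C_1 → C_0 is given by ∂[p,q] = [q] − [p]. For instance
  ∂ST = T − S.
The 6×12 boundary matrix has rank 5 and Smith normal form diag(1,1,1,1,1).

∂_2: C_2 → C_1 acts by ∂[p,q,r] = [q,r] − [p,r] + [p,q]. For instance
  ∂PQU = QU − PU + PQ,
  ∂QRS = RS − QS + QR.
The 12×8 boundary matrix has rank 7 and Smith normal form diag(1,1,1,1,1,1,1).

Computing H_k = (kernel of ∂_k) / (image of ∂_{k+1}):

  H_1: rank ker ∂_1 − rank ∂_2 = (12 − 5) − 7 = 0, and the invariant factors of ∂_2 are all 1, so H_1 = 0.

(K is a triangulation of the 2-sphere S^2.)

H_1 ≅ 0.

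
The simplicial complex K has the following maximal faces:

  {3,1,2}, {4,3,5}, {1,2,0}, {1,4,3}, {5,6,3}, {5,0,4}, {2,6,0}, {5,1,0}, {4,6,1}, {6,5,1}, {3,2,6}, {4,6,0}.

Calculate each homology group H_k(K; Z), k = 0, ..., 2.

H_0 ≅ Z,  H_1 ≅ Z_2,  H_2 = 0.

We work with the vertex ordering 0 < 1 < 2 < 3 < 4 < 5 < 6. The simplices of K, each written with vertices in increasing order, are:

  0-simplices (7): [0], [1], [2], [3], [4], [5], [6]
  1-simplices (18): [0,1], [0,2], [0,4], [0,5], [0,6], [1,2], [1,3], [1,4], [1,5], [1,6], [2,3], [2,6], [3,4], [3,5], [3,6], [4,5], [4,6], [5,6]
  2-simplices (12): [0,1,2], [0,1,5], [0,2,6], [0,4,5], [0,4,6], [1,2,3], [1,3,4], [1,4,6], [1,5,6], [2,3,6], [3,4,5], [3,5,6]

giving chain groups C_0 ≅ Z^7, C_1 ≅ Z^18, C_2 ≅ Z^12.

Boundary ∂_1: C_1 → C_0 maps an edge to its endpoints' difference, ∂[p,q] = q − p.
The 7×18 boundary matrix has rank 6 and Smith normal form diag(1,1,1,1,1,1).

∂_2: C_2 → C_1 acts by ∂[p,q,r] = [q,r] − [p,r] + [p,q]. For instance
  ∂[0,2,6] = [2,6] − [0,6] + [0,2],
  ∂[3,5,6] = [5,6] − [3,6] + [3,5].
This gives a 18×12 integer matrix of rank 12; reducing to Smith normal form yields diagonal entries (1,1,1,1,1,1,1,1,1,1,1,2).

Computing H_k = (kernel of ∂_k) / (image of ∂_{k+1}):

  H_0: rank C_0 − rank ∂_1 = 7 − 6 = 1, and the invariant factors of ∂_1 are all 1, so H_0 ≅ Z.
  H_1: rank ker ∂_1 − rank ∂_2 = (18 − 6) − 12 = 0, and ∂_2 has invariant factor 2 > 1, so H_1 ≅ Z_2.
  H_2: rank ker ∂_2 − rank ∂_3 = (12 − 12) − 0 = 0, and there is no ∂_3, so H_2 ≅ 0.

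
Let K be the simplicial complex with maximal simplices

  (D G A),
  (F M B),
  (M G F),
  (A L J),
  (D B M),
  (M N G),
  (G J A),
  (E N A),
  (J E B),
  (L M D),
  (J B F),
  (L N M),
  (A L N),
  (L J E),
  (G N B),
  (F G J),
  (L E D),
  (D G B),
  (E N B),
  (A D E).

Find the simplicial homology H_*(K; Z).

K has 10 vertices, 30 edges, 20 triangles.
rank ∂_0 = 0, rank ∂_1 = 9 ⇒ b_0 = 10 − 0 − 9 = 1; all invariant factors of ∂_1 are 1 so no torsion. So H_0 = Z.
rank ∂_1 = 9, rank ∂_2 = 20 ⇒ b_1 = 30 − 9 − 20 = 1; ∂_2 has invariant factor(s) [2] giving torsion. So H_1 = Z × Z/2.
rank ∂_2 = 20, rank ∂_3 = 0 ⇒ b_2 = 20 − 20 − 0 = 0. So H_2 = 0.

H_0 ≅ Z,  H_1 ≅ Z × Z/2,  H_2 = 0.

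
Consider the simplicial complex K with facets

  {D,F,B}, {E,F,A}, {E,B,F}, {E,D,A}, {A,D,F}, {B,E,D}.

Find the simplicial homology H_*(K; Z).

H_0 ≅ Z,  H_1 = 0,  H_2 ≅ Z.

We work with the vertex ordering A < B < D < E < F. The simplices of K, each written with vertices in increasing order, are:

  0-simplices (5): A, B, D, E, F
  1-simplices (9): AD, AE, AF, BD, BE, BF, DE, DF, EF
  2-simplices (6): ADE, ADF, AEF, BDE, BDF, BEF

Hence C_0 ≅ Z^5, C_1 ≅ Z^9, C_2 ≅ Z^6.

∂_1: C_1 → C_0 maps an edge to its endpoints' difference, ∂[p,q] = q − p.
As a 5×9 matrix over Z this has rank 4, with invariant factors (1,1,1,1).

The boundary map ∂_2: C_2 → C_1 acts by ∂[p,q,r] = [q,r] − [p,r] + [p,q]. For instance
  ∂BDE = DE − BE + BD,
  ∂AEF = EF − AF + AE.
The resulting 9×6 matrix has rank 5, and its Smith normal form has invariant factors (1,1,1,1,1).

Now H_k = ker ∂_k / im ∂_{k+1}, so:

  H_0: rank C_0 − rank ∂_1 = 5 − 4 = 1, and the invariant factors of ∂_1 are all 1, so H_0 ≅ Z.
  H_1: rank ker ∂_1 − rank ∂_2 = (9 − 4) − 5 = 0, and the invariant factors of ∂_2 are all 1, so H_1 ≅ 0.
  H_2: rank ker ∂_2 − rank ∂_3 = (6 − 5) − 0 = 1, and there is no ∂_3, so H_2 ≅ Z.

(K is a triangulation of the 2-sphere S^2.)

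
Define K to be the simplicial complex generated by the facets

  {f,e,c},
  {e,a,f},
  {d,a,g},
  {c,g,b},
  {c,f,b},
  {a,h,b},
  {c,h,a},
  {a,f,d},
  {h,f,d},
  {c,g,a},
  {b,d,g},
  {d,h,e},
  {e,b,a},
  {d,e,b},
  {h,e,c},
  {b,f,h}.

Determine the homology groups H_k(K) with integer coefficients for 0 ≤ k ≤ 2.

H_0 ≅ Z,  H_1 ≅ Z^2,  H_2 ≅ Z.

Fix the vertex order a < b < c < d < e < f < g < h and write every simplex with vertices in increasing order. Then dim K = 2 and the simplices of K are:

  0-simplices (8): a, b, c, d, e, f, g, h
  1-simplices (24): ab, ac, ad, ae, af, ag, ah, bc, bd, be, bf, bg, bh, ce, cf, cg, ch, de, df, dg, dh, ef, eh, fh
  2-simplices (16): abe, abh, acg, ach, adf, adg, aef, bcf, bcg, bde, bdg, bfh, cef, ceh, deh, dfh

Hence C_0 ≅ Z^8, C_1 ≅ Z^24, C_2 ≅ Z^16.

The boundary map ∂_1: C_1 → C_0 sends each edge [p,q] (with p < q) to q − p. For instance
  ∂cf = f − c.
As a 8×24 matrix over Z this has rank 7, with invariant factors (1,1,1,1,1,1,1).

∂_2: C_2 → C_1 acts by ∂[p,q,r] = [q,r] − [p,r] + [p,q]. For instance
  ∂ach = ch − ah + ac,
  ∂bfh = fh − bh + bf.
This gives a 24×16 integer matrix of rank 15; reducing to Smith normal form yields diagonal entries (1,1,1,1,1,1,1,1,1,1,1,1,1,1,1).

Reading off H_k = ker ∂_k / im ∂_{k+1}:

  H_0: rank C_0 − rank ∂_1 = 8 − 7 = 1, and the invariant factors of ∂_1 are all 1, so H_0 = Z.
  H_1: rank ker ∂_1 − rank ∂_2 = (24 − 7) − 15 = 2, and the invariant factors of ∂_2 are all 1, so H_1 = Z^2.
  H_2: rank ker ∂_2 − rank ∂_3 = (16 − 15) − 0 = 1, and there is no ∂_3, so H_2 = Z.

As a check, the Euler characteristic is 8 − 24 + 16 = 0, which agrees with 1 − 2 + 1 = 0.
(K is a triangulation of the torus T^2.)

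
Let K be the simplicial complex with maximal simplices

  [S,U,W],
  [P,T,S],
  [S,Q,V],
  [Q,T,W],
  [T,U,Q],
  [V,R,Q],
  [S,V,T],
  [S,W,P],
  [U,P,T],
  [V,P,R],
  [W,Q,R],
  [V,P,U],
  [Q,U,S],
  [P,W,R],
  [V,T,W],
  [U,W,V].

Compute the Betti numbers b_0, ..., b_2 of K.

b_0 = 1, b_1 = 2, b_2 = 1.

Order the vertices as P < Q < R < S < T < U < V < W. Listing each simplex with vertices in this order, K has dimension 2 with simplices:

  0-simplices (8): P, Q, R, S, T, U, V, W
  1-simplices (24): PR, PS, PT, PU, PV, PW, QR, QS, QT, QU, QV, QW, RV, RW, ST, SU, SV, SW, TU, TV, TW, UV, UW, VW
  2-simplices (16): PRV, PRW, PST, PSW, PTU, PUV, QRV, QRW, QSU, QSV, QTU, QTW, STV, SUW, TVW, UVW

giving chain groups C_0 ≅ Z^8, C_1 ≅ Z^24, C_2 ≅ Z^16.

Boundary ∂_1: C_1 → C_0 sends each edge [p,q] (with p < q) to q − p. For instance
  ∂ST = T − S.
As a 8×24 matrix over Z this has rank 7, with invariant factors (1,1,1,1,1,1,1).

Boundary ∂_2: C_2 → C_1 sends each 2-simplex [p,q,r] to [q,r] − [p,r] + [p,q]. For instance
  ∂PSW = SW − PW + PS,
  ∂SUW = UW − SW + SU.
The resulting 24×16 matrix has rank 15, and its Smith normal form has invariant factors (1,1,1,1,1,1,1,1,1,1,1,1,1,1,1).

Computing H_k = (kernel of ∂_k) / (image of ∂_{k+1}):

  H_0: rank C_0 − rank ∂_1 = 8 − 7 = 1, and the invariant factors of ∂_1 are all 1, so H_0 ≅ Z.
  H_1: rank ker ∂_1 − rank ∂_2 = (24 − 7) − 15 = 2, and the invariant factors of ∂_2 are all 1, so H_1 ≅ Z^2.
  H_2: rank ker ∂_2 − rank ∂_3 = (16 − 15) − 0 = 1, and there is no ∂_3, so H_2 ≅ Z.

Hence the Betti numbers are b_0 = 1, b_1 = 2, b_2 = 1.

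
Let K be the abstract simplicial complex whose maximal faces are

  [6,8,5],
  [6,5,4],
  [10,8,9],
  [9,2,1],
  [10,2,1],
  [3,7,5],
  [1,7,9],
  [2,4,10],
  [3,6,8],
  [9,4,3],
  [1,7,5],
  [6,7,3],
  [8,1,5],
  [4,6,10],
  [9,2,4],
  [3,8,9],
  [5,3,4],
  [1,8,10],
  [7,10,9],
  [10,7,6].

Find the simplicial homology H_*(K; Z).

H_0 ≅ Z,  H_1 ≅ Z × Z/2,  H_2 = 0.

Order the vertices as 1 < 2 < 3 < 4 < 5 < 6 < 7 < 8 < 9 < 10. Listing each simplex with vertices in this order, K has dimension 2 with simplices:

  0-simplices (10): [1], [2], [3], [4], [5], [6], [7], [8], [9], [10]
  1-simplices (30): (30 of them)
  2-simplices (20): (20 of them)

Hence C_0 ≅ Z^10, C_1 ≅ Z^30, C_2 ≅ Z^20.

∂_1: C_1 → C_0 maps an edge to its endpoints' difference, ∂[p,q] = q − p.
This gives a 10×30 integer matrix of rank 9; reducing to Smith normal form yields diagonal entries (1,1,1,1,1,1,1,1,1).

The boundary map ∂_2: C_2 → C_1 maps a triangle to the signed sum of its edges. For instance
  ∂[1,2,10] = [2,10] − [1,10] + [1,2],
  ∂[2,4,10] = [4,10] − [2,10] + [2,4].
This gives a 30×20 integer matrix of rank 20; reducing to Smith normal form yields diagonal entries (1,1,1,1,1,1,1,1,1,1,1,1,1,1,1,1,1,1,1,2).

Computing H_k = (kernel of ∂_k) / (image of ∂_{k+1}):

  H_0: rank C_0 − rank ∂_1 = 10 − 9 = 1, and the invariant factors of ∂_1 are all 1, so H_0 = Z.
  H_1: rank ker ∂_1 − rank ∂_2 = (30 − 9) − 20 = 1, and ∂_2 has invariant factor 2 > 1, so H_1 = Z × Z/2.
  H_2: rank ker ∂_2 − rank ∂_3 = (20 − 20) − 0 = 0, and there is no ∂_3, so H_2 = 0.

As a check, the Euler characteristic is 10 − 30 + 20 = 0, which agrees with 1 − 1 + 0 = 0.
(K is a triangulation of the Klein bottle.)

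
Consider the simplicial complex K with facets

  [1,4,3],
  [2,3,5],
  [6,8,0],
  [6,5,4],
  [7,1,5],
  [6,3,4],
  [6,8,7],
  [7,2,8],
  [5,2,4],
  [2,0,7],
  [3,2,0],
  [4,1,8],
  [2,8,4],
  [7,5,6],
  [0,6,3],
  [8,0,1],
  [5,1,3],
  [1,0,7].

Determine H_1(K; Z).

Fix the vertex order 0 < 1 < 2 < 3 < 4 < 5 < 6 < 7 < 8 and write every simplex with vertices in increasing order. Then dim K = 2 and the simplices of K are:

  0-simplices (9): [0], [1], [2], [3], [4], [5], [6], [7], [8]
  1-simplices (27): (27 of them)
  2-simplices (18): [0,1,7], [0,1,8], [0,2,3], [0,2,7], [0,3,6], [0,6,8], [1,3,4], [1,3,5], [1,4,8], [1,5,7], [2,3,5], [2,4,5], [2,4,8], [2,7,8], [3,4,6], [4,5,6], [5,6,7], [6,7,8]

giving chain groups C_0 ≅ Z^9, C_1 ≅ Z^27, C_2 ≅ Z^18.

∂_1: C_1 → C_0 maps an edge to its endpoints' difference, ∂[p,q] = q − p. For instance
  ∂[3,4] = [4] − [3].
The 9×27 boundary matrix has rank 8 and Smith normal form diag(1,1,1,1,1,1,1,1).

The boundary map ∂_2: C_2 → C_1 sends each 2-simplex [p,q,r] to [q,r] − [p,r] + [p,q]. For instance
  ∂[4,5,6] = [5,6] − [4,6] + [4,5],
  ∂[5,6,7] = [6,7] − [5,7] + [5,6].
The 27×18 boundary matrix has rank 18 and Smith normal form diag(1,1,1,1,1,1,1,1,1,1,1,1,1,1,1,1,1,2).

From H_k ≅ ker(∂_k) / im(∂_{k+1}) we obtain:

  H_1: rank ker ∂_1 − rank ∂_2 = (27 − 8) − 18 = 1, and ∂_2 has invariant factor 2 > 1, so H_1 = Z ⊕ Z/2.

(K is a triangulation of the Klein bottle.)

H_1 = Z ⊕ Z/2.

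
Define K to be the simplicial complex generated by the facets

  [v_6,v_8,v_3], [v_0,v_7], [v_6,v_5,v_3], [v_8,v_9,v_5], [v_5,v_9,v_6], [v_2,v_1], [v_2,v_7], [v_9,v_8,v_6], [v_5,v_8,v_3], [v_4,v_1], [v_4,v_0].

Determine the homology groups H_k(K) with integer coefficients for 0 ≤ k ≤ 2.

Fix the vertex order v_0 < v_1 < v_2 < v_3 < v_4 < v_5 < v_6 < v_7 < v_8 < v_9 and write every simplex with vertices in increasing order. Then dim K = 2 and the simplices of K are:

  0-simplices (10): [v_0], [v_1], [v_2], [v_3], [v_4], [v_5], [v_6], [v_7], [v_8], [v_9]
  1-simplices (14): [v_0,v_4], [v_0,v_7], [v_1,v_2], [v_1,v_4], [v_2,v_7], [v_3,v_5], [v_3,v_6], [v_3,v_8], [v_5,v_6], [v_5,v_8], [v_5,v_9], [v_6,v_8], [v_6,v_9], [v_8,v_9]
  2-simplices (6): [v_3,v_5,v_6], [v_3,v_5,v_8], [v_3,v_6,v_8], [v_5,v_6,v_9], [v_5,v_8,v_9], [v_6,v_8,v_9]

so the chain groups are C_0 ≅ Z^10, C_1 ≅ Z^14, C_2 ≅ Z^6.

∂_1: C_1 → C_0 is given by ∂[p,q] = [q] − [p]. For instance
  ∂[v_0,v_4] = [v_4] − [v_0].
This gives a 10×14 integer matrix of rank 8; reducing to Smith normal form yields diagonal entries (1,1,1,1,1,1,1,1).

Boundary ∂_2: C_2 → C_1 acts by ∂[p,q,r] = [q,r] − [p,r] + [p,q]. For instance
  ∂[v_5,v_6,v_9] = [v_6,v_9] − [v_5,v_9] + [v_5,v_6],
  ∂[v_6,v_8,v_9] = [v_8,v_9] − [v_6,v_9] + [v_6,v_8].
The 14×6 boundary matrix has rank 5 and Smith normal form diag(1,1,1,1,1).

Reading off H_k = ker ∂_k / im ∂_{k+1}:

  H_0: rank C_0 − rank ∂_1 = 10 − 8 = 2, and the invariant factors of ∂_1 are all 1, so H_0 = Z^2.
  H_1: rank ker ∂_1 − rank ∂_2 = (14 − 8) − 5 = 1, and the invariant factors of ∂_2 are all 1, so H_1 = Z.
  H_2: rank ker ∂_2 − rank ∂_3 = (6 − 5) − 0 = 1, and there is no ∂_3, so H_2 = Z.

As a check, the Euler characteristic is 10 − 14 + 6 = 2, which agrees with 2 − 1 + 1 = 2.

H_0 ≅ Z^2,  H_1 ≅ Z,  H_2 ≅ Z.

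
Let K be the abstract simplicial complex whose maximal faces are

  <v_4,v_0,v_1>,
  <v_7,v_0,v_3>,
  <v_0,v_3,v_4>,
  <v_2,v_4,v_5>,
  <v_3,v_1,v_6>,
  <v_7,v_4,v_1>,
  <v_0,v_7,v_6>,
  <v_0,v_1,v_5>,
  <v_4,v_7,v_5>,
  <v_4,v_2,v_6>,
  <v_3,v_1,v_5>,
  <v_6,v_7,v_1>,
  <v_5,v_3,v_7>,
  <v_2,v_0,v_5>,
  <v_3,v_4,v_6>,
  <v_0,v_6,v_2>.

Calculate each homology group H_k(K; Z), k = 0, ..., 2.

H_0 = Z,  H_1 = Z^2,  H_2 = Z.

We work with the vertex ordering v_0 < v_1 < v_2 < v_3 < v_4 < v_5 < v_6 < v_7. The simplices of K, each written with vertices in increasing order, are:

  0-simplices (8): [v_0], [v_1], [v_2], [v_3], [v_4], [v_5], [v_6], [v_7]
  1-simplices (24): (24 of them)
  2-simplices (16): (16 of them)

so the chain groups are C_0 ≅ Z^8, C_1 ≅ Z^24, C_2 ≅ Z^16.

∂_1: C_1 → C_0 sends each edge [p,q] (with p < q) to q − p.
This gives a 8×24 integer matrix of rank 7; reducing to Smith normal form yields diagonal entries (1,1,1,1,1,1,1).

∂_2: C_2 → C_1 sends each 2-simplex [p,q,r] to [q,r] − [p,r] + [p,q]. For instance
  ∂[v_1,v_6,v_7] = [v_6,v_7] − [v_1,v_7] + [v_1,v_6],
  ∂[v_0,v_6,v_7] = [v_6,v_7] − [v_0,v_7] + [v_0,v_6].
This gives a 24×16 integer matrix of rank 15; reducing to Smith normal form yields diagonal entries (1,1,1,1,1,1,1,1,1,1,1,1,1,1,1).

Now H_k = ker ∂_k / im ∂_{k+1}, so:

  H_0: rank C_0 − rank ∂_1 = 8 − 7 = 1, and the invariant factors of ∂_1 are all 1, so H_0 ≅ Z.
  H_1: rank ker ∂_1 − rank ∂_2 = (24 − 7) − 15 = 2, and the invariant factors of ∂_2 are all 1, so H_1 ≅ Z^2.
  H_2: rank ker ∂_2 − rank ∂_3 = (16 − 15) − 0 = 1, and there is no ∂_3, so H_2 ≅ Z.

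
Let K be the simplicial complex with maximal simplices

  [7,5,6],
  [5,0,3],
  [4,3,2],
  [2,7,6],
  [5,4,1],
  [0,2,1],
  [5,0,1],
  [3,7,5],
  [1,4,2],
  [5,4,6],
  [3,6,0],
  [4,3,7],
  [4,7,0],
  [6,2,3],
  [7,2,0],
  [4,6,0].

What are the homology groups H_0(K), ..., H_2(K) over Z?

K has 8 vertices, 24 edges, 16 triangles.
rank ∂_0 = 0, rank ∂_1 = 7 ⇒ b_0 = 8 − 0 − 7 = 1; all invariant factors of ∂_1 are 1 so no torsion. So H_0 = Z.
rank ∂_1 = 7, rank ∂_2 = 15 ⇒ b_1 = 24 − 7 − 15 = 2; all invariant factors of ∂_2 are 1 so no torsion. So H_1 = Z^2.
rank ∂_2 = 15, rank ∂_3 = 0 ⇒ b_2 = 16 − 15 − 0 = 1. So H_2 = Z.

H_0 ≅ Z,  H_1 ≅ Z^2,  H_2 ≅ Z.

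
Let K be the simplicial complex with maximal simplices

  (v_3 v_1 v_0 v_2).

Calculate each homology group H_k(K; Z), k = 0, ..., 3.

H_0 ≅ Z,  H_1 = 0,  H_2 = 0,  H_3 = 0.

Order the vertices as v_0 < v_1 < v_2 < v_3. Listing each simplex with vertices in this order, K has dimension 3 with simplices:

  0-simplices (4): [v_0], [v_1], [v_2], [v_3]
  1-simplices (6): [v_0,v_1], [v_0,v_2], [v_0,v_3], [v_1,v_2], [v_1,v_3], [v_2,v_3]
  2-simplices (4): [v_0,v_1,v_2], [v_0,v_1,v_3], [v_0,v_2,v_3], [v_1,v_2,v_3]
  3-simplices (1): [v_0,v_1,v_2,v_3]

so the chain groups are C_0 ≅ Z^4, C_1 ≅ Z^6, C_2 ≅ Z^4, C_3 ≅ Z^1.

The boundary map ∂_1: C_1 → C_0 sends each edge [p,q] (with p < q) to q − p. For instance
  ∂[v_0,v_3] = [v_3] − [v_0].
As a 4×6 matrix over Z this has rank 3, with invariant factors (1,1,1).

∂_2: C_2 → C_1 maps a triangle to the signed sum of its edges. For instance
  ∂[v_1,v_2,v_3] = [v_2,v_3] − [v_1,v_3] + [v_1,v_2],
  ∂[v_0,v_2,v_3] = [v_2,v_3] − [v_0,v_3] + [v_0,v_2].
As a 6×4 matrix over Z this has rank 3, with invariant factors (1,1,1).

Boundary ∂_3: C_3 → C_2 sends each 3-simplex σ to the alternating sum Σ_i (−1)^i (σ with its i-th vertex removed). For instance
  ∂[v_0,v_1,v_2,v_3] = [v_1,v_2,v_3] − [v_0,v_2,v_3] + [v_0,v_1,v_3] − [v_0,v_1,v_2].
As a 4×1 matrix over Z this has rank 1, with invariant factors (1).

Reading off H_k = ker ∂_k / im ∂_{k+1}:

  H_0: rank C_0 − rank ∂_1 = 4 − 3 = 1, and the invariant factors of ∂_1 are all 1, so H_0 ≅ Z.
  H_1: rank ker ∂_1 − rank ∂_2 = (6 − 3) − 3 = 0, and the invariant factors of ∂_2 are all 1, so H_1 ≅ 0.
  H_2: rank ker ∂_2 − rank ∂_3 = (4 − 3) − 1 = 0, and the invariant factors of ∂_3 are all 1, so H_2 ≅ 0.
  H_3: rank ker ∂_3 − rank ∂_4 = (1 − 1) − 0 = 0, and there is no ∂_4, so H_3 ≅ 0.

As a check, the Euler characteristic is 4 − 6 + 4 − 1 = 1, which agrees with 1 − 0 + 0 − 0 = 1.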